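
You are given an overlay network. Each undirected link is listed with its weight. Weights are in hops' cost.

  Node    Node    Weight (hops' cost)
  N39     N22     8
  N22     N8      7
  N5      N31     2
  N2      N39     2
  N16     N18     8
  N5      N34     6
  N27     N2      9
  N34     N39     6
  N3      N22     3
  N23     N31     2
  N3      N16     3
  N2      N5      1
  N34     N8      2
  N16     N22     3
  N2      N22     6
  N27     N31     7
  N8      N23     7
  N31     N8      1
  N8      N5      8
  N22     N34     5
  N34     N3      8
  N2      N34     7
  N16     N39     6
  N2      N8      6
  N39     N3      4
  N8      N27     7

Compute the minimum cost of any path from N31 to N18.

Compare a few routes:
N31–N5–N2–N39–N16–N18: 2+1+2+6+8 = 19
N31–N8–N22–N3–N16–N18: 1+7+3+3+8 = 22
N31–N5–N2–N39–N3–N16–N18: 2+1+2+4+3+8 = 20
N31–N5–N2–N22–N16–N18: 2+1+6+3+8 = 20
Cheapest is N31–N5–N2–N39–N16–N18 at 19 hops' cost.

19 hops' cost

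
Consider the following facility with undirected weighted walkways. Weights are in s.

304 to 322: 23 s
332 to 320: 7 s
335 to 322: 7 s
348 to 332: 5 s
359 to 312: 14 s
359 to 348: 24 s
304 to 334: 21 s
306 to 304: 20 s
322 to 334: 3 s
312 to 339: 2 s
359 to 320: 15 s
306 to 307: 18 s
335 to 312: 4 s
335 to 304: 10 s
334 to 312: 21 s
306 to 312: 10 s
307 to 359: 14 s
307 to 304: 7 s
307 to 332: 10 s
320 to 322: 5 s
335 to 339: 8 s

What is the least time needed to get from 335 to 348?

Shortest distances from 335:
335: 0
312: 4  (via 335)
339: 6  (via 312)
322: 7  (via 335)
304: 10  (via 335)
334: 10  (via 322)
320: 12  (via 322)
306: 14  (via 312)
307: 17  (via 304)
359: 18  (via 312)
332: 19  (via 320)
348: 24  (via 332)
Shortest route: 335–322–320–332–348 = 24 s.

24 s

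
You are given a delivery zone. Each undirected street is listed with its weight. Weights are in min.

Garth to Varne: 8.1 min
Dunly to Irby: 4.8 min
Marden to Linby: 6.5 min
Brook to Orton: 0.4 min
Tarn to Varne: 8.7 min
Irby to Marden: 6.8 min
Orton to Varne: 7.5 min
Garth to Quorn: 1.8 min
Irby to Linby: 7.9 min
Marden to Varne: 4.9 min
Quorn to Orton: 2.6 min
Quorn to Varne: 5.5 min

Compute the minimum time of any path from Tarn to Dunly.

Settle nodes by increasing distance from Tarn:
Tarn: 0
Varne: 8.7  (via Tarn)
Marden: 13.6  (via Varne)
Quorn: 14.2  (via Varne)
Garth: 16  (via Quorn)
Orton: 16.2  (via Varne)
Brook: 16.6  (via Orton)
Linby: 20.1  (via Marden)
Irby: 20.4  (via Marden)
Dunly: 25.2  (via Irby)
Shortest route: Tarn–Varne–Marden–Irby–Dunly = 25.2 min.

25.2 min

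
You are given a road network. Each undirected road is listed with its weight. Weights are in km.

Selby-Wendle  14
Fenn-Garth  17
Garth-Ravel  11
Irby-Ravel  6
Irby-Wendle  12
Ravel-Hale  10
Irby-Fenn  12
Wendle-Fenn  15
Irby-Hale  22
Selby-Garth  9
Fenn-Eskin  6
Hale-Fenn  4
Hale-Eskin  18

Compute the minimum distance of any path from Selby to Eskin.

32 km

Settle nodes by increasing distance from Selby:
Selby: 0
Garth: 9  (via Selby)
Wendle: 14  (via Selby)
Ravel: 20  (via Garth)
Irby: 26  (via Wendle)
Fenn: 26  (via Garth)
Hale: 30  (via Ravel)
Eskin: 32  (via Fenn)
Shortest route: Selby → Garth → Fenn → Eskin = 32 km.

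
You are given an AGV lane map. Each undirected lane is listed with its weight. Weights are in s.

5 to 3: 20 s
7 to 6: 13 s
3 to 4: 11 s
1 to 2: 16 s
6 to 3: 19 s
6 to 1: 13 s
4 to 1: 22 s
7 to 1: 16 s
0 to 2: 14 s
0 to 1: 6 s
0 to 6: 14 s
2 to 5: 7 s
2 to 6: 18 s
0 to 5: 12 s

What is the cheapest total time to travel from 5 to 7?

Candidate routes:
5–0–1–7: 12+6+16 = 34
5–2–6–7: 7+18+13 = 38
5–0–6–7: 12+14+13 = 39
The minimum is 34 s via 5–0–1–7.

34 s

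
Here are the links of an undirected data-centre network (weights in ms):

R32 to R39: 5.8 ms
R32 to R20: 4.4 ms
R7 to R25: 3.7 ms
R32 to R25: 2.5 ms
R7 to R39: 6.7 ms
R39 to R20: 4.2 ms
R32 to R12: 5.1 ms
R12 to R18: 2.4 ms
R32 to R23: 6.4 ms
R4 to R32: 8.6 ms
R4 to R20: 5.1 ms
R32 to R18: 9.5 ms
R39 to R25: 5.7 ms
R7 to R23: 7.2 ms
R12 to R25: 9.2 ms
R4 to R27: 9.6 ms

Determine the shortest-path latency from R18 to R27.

25.7 ms

Settle nodes by increasing distance from R18:
R18: 0
R12: 2.4  (via R18)
R32: 7.5  (via R12)
R25: 10  (via R32)
R20: 11.9  (via R32)
R39: 13.3  (via R32)
R7: 13.7  (via R25)
R23: 13.9  (via R32)
R4: 16.1  (via R32)
R27: 25.7  (via R4)
Shortest route: R18 → R12 → R32 → R4 → R27 = 25.7 ms.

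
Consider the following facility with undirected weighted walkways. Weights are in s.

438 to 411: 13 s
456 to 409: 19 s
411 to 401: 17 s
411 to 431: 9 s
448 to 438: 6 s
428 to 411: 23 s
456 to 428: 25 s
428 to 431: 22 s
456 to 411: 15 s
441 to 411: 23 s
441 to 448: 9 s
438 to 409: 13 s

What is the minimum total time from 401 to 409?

Enumerating some paths:
401–411–438–409: 17+13+13 = 43
401–411–441–448–438–409: 17+23+9+6+13 = 68
401–411–428–456–409: 17+23+25+19 = 84
401–411–456–409: 17+15+19 = 51
Cheapest is 401–411–438–409 at 43 s.

43 s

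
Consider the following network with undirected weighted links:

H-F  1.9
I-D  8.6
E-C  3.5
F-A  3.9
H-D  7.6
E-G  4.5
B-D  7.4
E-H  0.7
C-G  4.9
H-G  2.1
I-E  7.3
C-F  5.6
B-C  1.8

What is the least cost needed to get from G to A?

7.9

Enumerating some paths:
G - E - H - F - A: 4.5+0.7+1.9+3.9 = 11
G - H - F - A: 2.1+1.9+3.9 = 7.9
Cheapest is G - H - F - A at 7.9.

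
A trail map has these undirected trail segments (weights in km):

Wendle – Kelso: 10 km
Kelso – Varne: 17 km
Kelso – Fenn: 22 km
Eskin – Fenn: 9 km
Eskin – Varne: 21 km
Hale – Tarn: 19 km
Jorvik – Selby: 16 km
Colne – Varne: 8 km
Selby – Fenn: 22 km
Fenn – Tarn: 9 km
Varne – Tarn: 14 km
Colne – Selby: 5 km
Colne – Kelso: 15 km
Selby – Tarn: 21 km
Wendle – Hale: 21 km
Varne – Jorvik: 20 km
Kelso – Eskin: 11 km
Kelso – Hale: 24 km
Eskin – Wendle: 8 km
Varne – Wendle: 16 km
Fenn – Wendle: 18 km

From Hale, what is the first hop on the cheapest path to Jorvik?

Compare a few routes:
Hale - Tarn - Selby - Jorvik: 19+21+16 = 56
Hale - Tarn - Varne - Jorvik: 19+14+20 = 53
Cheapest is Hale - Tarn - Varne - Jorvik at 53 km.
So from Hale the first move is to Tarn.

Tarn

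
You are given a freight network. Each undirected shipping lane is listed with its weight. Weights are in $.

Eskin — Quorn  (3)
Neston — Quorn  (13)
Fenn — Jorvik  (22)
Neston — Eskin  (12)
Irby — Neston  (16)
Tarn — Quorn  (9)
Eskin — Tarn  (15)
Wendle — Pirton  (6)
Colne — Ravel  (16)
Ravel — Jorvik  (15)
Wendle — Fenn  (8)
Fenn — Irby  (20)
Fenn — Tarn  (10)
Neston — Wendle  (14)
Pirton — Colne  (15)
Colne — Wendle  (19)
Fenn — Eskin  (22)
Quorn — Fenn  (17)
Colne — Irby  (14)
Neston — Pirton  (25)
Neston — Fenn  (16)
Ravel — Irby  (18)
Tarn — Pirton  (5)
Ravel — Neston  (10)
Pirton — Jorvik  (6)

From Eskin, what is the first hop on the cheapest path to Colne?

Quorn

Compare a few routes:
Eskin - Tarn - Pirton - Colne: 15+5+15 = 35
Eskin - Quorn - Tarn - Pirton - Colne: 3+9+5+15 = 32
The minimum is $32 via Eskin - Quorn - Tarn - Pirton - Colne.
So from Eskin the first move is to Quorn.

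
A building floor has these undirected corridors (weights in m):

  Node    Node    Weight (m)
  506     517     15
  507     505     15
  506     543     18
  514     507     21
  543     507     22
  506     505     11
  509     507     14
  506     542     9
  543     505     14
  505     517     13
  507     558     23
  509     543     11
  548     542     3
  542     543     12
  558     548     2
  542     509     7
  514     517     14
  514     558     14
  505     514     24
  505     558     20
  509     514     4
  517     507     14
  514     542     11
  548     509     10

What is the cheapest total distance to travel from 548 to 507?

Settle nodes by increasing distance from 548:
548: 0
558: 2  (via 548)
542: 3  (via 548)
509: 10  (via 548)
506: 12  (via 542)
514: 14  (via 542)
543: 15  (via 542)
505: 22  (via 558)
507: 24  (via 509)
Shortest route: 548 → 509 → 507 = 24 m.

24 m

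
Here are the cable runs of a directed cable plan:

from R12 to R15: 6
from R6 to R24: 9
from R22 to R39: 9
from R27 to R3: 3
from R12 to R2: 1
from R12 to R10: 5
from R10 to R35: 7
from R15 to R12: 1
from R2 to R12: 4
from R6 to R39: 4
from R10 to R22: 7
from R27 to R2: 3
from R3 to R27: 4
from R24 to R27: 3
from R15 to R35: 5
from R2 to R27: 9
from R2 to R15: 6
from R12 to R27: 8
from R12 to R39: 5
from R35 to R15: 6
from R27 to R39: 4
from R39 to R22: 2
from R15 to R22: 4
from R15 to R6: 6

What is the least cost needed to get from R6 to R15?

Candidate routes:
R6–R24–R27–R2–R12–R10–R35–R15: 9+3+3+4+5+7+6 = 37
R6–R24–R27–R2–R15: 9+3+3+6 = 21
R6–R24–R27–R2–R12–R15: 9+3+3+4+6 = 25
The minimum is 21 via R6–R24–R27–R2–R15.

21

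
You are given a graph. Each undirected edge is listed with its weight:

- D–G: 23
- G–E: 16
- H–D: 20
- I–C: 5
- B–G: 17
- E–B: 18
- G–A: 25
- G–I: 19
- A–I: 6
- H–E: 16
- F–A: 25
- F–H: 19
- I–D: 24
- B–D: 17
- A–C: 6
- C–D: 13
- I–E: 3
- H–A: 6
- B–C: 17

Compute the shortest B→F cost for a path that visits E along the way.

52

Shortest B→E: B–E = 18
Shortest E→F: E–I–A–F = 34
Total via E: 18 + 34 = 52.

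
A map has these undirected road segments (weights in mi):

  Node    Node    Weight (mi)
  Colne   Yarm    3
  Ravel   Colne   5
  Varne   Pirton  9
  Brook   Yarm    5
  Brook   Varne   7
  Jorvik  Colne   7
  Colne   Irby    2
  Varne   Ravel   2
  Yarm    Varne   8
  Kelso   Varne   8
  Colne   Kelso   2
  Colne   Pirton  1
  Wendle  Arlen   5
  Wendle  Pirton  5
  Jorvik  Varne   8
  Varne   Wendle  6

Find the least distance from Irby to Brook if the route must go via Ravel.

Shortest Irby→Ravel: Irby–Colne–Ravel = 7
Best Ravel to Brook: Ravel–Varne–Brook costing 9
Total via Ravel: 7 + 9 = 16 mi.

16 mi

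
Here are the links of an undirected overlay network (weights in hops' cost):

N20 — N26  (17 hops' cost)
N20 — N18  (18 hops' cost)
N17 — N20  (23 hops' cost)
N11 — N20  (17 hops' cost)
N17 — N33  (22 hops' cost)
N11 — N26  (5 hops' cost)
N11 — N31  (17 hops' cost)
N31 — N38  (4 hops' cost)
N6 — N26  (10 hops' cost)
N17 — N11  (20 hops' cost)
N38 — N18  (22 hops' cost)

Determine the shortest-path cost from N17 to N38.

41 hops' cost

Settle nodes by increasing distance from N17:
N17: 0
N11: 20  (via N17)
N33: 22  (via N17)
N20: 23  (via N17)
N26: 25  (via N11)
N6: 35  (via N26)
N31: 37  (via N11)
N18: 41  (via N20)
N38: 41  (via N31)
Shortest route: N17–N11–N31–N38 = 41 hops' cost.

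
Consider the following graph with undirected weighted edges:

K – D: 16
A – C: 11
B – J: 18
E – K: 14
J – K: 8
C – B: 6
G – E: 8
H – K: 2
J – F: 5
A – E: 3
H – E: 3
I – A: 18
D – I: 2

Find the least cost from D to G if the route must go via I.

31

Best D to I: D → I costing 2
Shortest I→G: I → A → E → G = 29
Total via I: 2 + 29 = 31.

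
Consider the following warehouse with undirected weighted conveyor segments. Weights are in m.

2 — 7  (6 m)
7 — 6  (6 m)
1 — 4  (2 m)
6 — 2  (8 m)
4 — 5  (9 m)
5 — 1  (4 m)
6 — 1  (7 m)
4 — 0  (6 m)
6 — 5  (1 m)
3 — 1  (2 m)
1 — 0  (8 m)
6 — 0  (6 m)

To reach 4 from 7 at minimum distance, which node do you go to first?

6

Enumerating some paths:
7 → 6 → 1 → 4: 6+7+2 = 15
7 → 6 → 5 → 1 → 4: 6+1+4+2 = 13
Cheapest is 7 → 6 → 5 → 1 → 4 at 13 m.
So from 7 the first move is to 6.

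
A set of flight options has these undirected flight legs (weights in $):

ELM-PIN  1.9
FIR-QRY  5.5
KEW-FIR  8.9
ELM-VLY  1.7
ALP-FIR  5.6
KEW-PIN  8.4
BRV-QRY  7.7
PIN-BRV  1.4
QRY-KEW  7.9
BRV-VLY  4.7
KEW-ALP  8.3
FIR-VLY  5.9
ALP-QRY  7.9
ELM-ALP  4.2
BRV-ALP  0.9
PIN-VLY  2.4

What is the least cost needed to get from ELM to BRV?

$3.3

Compare a few routes:
ELM–VLY–BRV: 1.7+4.7 = 6.4
ELM–PIN–BRV: 1.9+1.4 = 3.3
ELM–ALP–BRV: 4.2+0.9 = 5.1
ELM–VLY–PIN–BRV: 1.7+2.4+1.4 = 5.5
Cheapest is ELM–PIN–BRV at $3.3.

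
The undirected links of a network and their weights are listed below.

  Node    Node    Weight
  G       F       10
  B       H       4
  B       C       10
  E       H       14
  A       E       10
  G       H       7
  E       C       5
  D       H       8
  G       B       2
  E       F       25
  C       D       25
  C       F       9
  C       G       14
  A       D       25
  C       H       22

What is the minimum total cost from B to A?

Enumerating some paths:
B–H–E–A: 4+14+10 = 28
B–G–H–E–A: 2+7+14+10 = 33
B–C–E–A: 10+5+10 = 25
B–G–C–E–A: 2+14+5+10 = 31
The minimum is 25 via B–C–E–A.

25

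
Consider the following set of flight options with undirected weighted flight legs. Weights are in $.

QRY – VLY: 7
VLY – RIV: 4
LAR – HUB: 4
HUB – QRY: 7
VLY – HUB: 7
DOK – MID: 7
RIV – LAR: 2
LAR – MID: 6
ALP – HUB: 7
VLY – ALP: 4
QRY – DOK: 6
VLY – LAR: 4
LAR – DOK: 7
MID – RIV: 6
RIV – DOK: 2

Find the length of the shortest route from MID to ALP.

Compare a few routes:
MID → RIV → LAR → VLY → ALP: 6+2+4+4 = 16
MID → RIV → VLY → ALP: 6+4+4 = 14
MID → LAR → RIV → VLY → ALP: 6+2+4+4 = 16
The minimum is $14 via MID → RIV → VLY → ALP.

$14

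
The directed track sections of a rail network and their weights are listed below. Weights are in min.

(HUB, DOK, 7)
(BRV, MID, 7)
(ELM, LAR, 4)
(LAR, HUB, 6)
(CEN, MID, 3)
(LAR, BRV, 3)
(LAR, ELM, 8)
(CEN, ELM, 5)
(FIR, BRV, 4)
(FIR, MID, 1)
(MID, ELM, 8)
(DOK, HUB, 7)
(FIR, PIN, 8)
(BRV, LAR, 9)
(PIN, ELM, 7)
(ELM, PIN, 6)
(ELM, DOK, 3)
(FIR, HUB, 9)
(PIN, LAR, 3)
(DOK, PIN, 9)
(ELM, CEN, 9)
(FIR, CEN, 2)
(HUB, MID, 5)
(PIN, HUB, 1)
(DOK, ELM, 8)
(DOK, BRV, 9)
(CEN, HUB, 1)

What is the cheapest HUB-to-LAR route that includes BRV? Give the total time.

Shortest HUB→BRV: HUB–DOK–BRV = 16
Shortest BRV→LAR: BRV–LAR = 9
Total via BRV: 16 + 9 = 25 min.

25 min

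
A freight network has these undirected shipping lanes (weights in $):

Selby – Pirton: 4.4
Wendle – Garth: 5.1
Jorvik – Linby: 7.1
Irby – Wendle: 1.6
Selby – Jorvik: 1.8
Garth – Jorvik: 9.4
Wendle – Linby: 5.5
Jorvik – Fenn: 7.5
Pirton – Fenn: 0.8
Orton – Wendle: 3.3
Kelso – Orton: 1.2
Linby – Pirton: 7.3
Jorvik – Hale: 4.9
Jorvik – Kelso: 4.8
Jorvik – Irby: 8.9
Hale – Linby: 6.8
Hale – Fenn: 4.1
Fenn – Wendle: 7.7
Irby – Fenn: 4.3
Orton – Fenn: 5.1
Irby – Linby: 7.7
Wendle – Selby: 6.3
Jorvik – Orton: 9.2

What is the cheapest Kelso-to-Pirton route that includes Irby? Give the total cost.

$11.2

Best Kelso to Irby: Kelso–Orton–Wendle–Irby costing 6.1
Shortest Irby→Pirton: Irby–Fenn–Pirton = 5.1
Total via Irby: 6.1 + 5.1 = $11.2.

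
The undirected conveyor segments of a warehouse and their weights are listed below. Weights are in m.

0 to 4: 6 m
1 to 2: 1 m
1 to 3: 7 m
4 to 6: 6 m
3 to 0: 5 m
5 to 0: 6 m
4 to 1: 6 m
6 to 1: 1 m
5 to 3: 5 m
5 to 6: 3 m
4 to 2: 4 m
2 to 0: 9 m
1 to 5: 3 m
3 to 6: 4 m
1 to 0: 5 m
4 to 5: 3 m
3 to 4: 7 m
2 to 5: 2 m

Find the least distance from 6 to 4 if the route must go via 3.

Best 6 to 3: 6 → 3 costing 4
Best 3 to 4: 3 → 4 costing 7
Total via 3: 4 + 7 = 11 m.

11 m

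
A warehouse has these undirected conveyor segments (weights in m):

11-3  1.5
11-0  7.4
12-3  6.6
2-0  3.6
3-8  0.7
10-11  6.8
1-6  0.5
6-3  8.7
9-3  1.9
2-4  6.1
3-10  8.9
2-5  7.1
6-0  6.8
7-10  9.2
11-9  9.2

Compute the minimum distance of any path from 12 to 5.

26.2 m

Settle nodes by increasing distance from 12:
12: 0
3: 6.6  (via 12)
8: 7.3  (via 3)
11: 8.1  (via 3)
9: 8.5  (via 3)
10: 14.9  (via 11)
6: 15.3  (via 3)
0: 15.5  (via 11)
1: 15.8  (via 6)
2: 19.1  (via 0)
7: 24.1  (via 10)
4: 25.2  (via 2)
5: 26.2  (via 2)
Shortest route: 12 → 3 → 11 → 0 → 2 → 5 = 26.2 m.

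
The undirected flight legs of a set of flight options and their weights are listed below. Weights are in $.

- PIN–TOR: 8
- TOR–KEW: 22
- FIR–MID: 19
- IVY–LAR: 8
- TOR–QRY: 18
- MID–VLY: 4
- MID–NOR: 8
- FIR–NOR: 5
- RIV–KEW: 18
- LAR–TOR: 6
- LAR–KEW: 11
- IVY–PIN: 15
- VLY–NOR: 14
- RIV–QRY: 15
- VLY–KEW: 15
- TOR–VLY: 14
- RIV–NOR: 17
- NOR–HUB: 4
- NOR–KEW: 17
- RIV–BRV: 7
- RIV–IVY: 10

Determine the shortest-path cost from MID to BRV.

Enumerating some paths:
MID → VLY → NOR → RIV → BRV: 4+14+17+7 = 42
MID → FIR → NOR → RIV → BRV: 19+5+17+7 = 48
MID → NOR → RIV → BRV: 8+17+7 = 32
MID → VLY → KEW → RIV → BRV: 4+15+18+7 = 44
The minimum is $32 via MID → NOR → RIV → BRV.

$32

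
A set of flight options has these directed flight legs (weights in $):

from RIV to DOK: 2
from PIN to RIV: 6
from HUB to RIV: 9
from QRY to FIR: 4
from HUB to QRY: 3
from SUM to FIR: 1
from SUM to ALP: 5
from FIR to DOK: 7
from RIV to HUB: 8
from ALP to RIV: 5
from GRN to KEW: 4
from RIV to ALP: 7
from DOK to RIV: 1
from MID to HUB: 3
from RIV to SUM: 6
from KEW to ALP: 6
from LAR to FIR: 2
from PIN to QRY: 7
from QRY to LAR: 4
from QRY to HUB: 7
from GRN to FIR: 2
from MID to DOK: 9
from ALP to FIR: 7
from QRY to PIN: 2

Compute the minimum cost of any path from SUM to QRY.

Running Dijkstra from SUM:
SUM: 0
FIR: 1  (via SUM)
ALP: 5  (via SUM)
DOK: 8  (via FIR)
RIV: 9  (via DOK)
HUB: 17  (via RIV)
QRY: 20  (via HUB)
Shortest route: SUM–FIR–DOK–RIV–HUB–QRY = $20.

$20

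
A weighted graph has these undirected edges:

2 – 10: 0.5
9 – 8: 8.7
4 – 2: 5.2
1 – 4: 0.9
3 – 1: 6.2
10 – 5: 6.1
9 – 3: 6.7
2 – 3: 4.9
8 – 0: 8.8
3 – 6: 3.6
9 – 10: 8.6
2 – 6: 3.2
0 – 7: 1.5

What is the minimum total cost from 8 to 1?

Compare a few routes:
8–9–3–2–4–1: 8.7+6.7+4.9+5.2+0.9 = 26.4
8–9–3–6–2–4–1: 8.7+6.7+3.6+3.2+5.2+0.9 = 28.3
8–9–3–1: 8.7+6.7+6.2 = 21.6
8–9–10–2–4–1: 8.7+8.6+0.5+5.2+0.9 = 23.9
Cheapest is 8–9–3–1 at 21.6.

21.6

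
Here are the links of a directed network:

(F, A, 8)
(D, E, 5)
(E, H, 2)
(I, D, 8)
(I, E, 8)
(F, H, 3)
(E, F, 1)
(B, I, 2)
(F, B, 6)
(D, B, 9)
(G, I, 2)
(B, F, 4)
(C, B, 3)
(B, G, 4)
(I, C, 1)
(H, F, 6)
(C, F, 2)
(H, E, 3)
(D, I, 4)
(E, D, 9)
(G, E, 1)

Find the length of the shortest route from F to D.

15

Compare a few routes:
F–B–I–D: 6+2+8 = 16
F–H–E–D: 3+3+9 = 15
F–B–G–E–D: 6+4+1+9 = 20
F–B–G–I–D: 6+4+2+8 = 20
Cheapest is F–H–E–D at 15.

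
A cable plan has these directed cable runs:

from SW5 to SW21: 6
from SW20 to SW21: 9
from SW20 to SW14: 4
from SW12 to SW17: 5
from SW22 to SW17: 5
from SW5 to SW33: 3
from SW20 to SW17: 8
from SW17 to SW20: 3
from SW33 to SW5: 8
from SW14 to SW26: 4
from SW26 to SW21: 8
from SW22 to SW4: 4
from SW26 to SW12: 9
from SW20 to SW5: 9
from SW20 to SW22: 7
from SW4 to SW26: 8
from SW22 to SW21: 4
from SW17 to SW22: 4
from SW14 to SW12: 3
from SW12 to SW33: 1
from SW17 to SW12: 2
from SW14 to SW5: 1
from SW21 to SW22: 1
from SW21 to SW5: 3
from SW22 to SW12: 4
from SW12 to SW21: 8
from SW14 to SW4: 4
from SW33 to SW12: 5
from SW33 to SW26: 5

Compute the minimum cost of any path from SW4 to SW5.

Enumerating some paths:
SW4 → SW26 → SW21 → SW5: 8+8+3 = 19
SW4 → SW26 → SW12 → SW33 → SW5: 8+9+1+8 = 26
The minimum is 19 via SW4 → SW26 → SW21 → SW5.

19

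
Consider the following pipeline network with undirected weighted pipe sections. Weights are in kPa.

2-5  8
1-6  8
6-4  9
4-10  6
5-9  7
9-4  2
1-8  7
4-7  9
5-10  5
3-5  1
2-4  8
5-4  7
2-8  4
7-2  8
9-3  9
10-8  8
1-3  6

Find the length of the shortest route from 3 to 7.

Candidate routes:
3–9–4–7: 9+2+9 = 20
3–5–10–4–7: 1+5+6+9 = 21
3–5–9–4–7: 1+7+2+9 = 19
3–5–4–7: 1+7+9 = 17
Cheapest is 3–5–4–7 at 17 kPa.

17 kPa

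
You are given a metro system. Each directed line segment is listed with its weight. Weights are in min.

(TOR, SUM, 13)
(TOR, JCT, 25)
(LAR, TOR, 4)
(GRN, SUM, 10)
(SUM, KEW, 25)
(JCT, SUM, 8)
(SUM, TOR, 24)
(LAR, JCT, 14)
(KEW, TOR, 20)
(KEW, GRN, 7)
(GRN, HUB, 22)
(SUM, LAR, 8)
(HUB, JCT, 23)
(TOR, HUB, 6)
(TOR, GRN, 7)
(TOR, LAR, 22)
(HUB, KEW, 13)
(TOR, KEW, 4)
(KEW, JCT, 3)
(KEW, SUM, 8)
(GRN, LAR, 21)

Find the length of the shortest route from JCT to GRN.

Running Dijkstra from JCT:
JCT: 0
SUM: 8  (via JCT)
LAR: 16  (via SUM)
TOR: 20  (via LAR)
KEW: 24  (via TOR)
HUB: 26  (via TOR)
GRN: 27  (via TOR)
Shortest route: JCT–SUM–LAR–TOR–GRN = 27 min.

27 min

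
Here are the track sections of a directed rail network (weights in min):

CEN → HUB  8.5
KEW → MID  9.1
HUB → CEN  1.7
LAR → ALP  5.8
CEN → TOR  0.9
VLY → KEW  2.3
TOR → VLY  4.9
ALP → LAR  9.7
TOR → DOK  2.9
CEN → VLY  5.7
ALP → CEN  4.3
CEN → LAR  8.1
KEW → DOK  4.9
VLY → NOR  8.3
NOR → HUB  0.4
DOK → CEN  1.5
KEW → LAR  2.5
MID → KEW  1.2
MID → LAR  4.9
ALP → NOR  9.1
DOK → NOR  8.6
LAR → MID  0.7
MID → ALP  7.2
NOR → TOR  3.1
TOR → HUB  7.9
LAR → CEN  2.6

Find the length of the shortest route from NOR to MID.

Enumerating some paths:
NOR - HUB - CEN - TOR - VLY - KEW - LAR - MID: 0.4+1.7+0.9+4.9+2.3+2.5+0.7 = 13.4
NOR - HUB - CEN - VLY - KEW - LAR - MID: 0.4+1.7+5.7+2.3+2.5+0.7 = 13.3
NOR - TOR - VLY - KEW - LAR - MID: 3.1+4.9+2.3+2.5+0.7 = 13.5
NOR - HUB - CEN - LAR - MID: 0.4+1.7+8.1+0.7 = 10.9
The minimum is 10.9 min via NOR - HUB - CEN - LAR - MID.

10.9 min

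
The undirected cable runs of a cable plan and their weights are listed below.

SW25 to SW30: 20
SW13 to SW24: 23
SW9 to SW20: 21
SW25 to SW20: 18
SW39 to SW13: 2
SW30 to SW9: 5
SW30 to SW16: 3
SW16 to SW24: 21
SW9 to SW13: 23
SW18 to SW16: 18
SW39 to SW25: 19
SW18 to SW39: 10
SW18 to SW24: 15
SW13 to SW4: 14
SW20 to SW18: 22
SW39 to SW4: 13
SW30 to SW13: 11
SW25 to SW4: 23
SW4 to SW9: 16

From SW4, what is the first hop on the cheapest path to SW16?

SW9

Enumerating some paths:
SW4 - SW13 - SW30 - SW16: 14+11+3 = 28
SW4 - SW9 - SW30 - SW16: 16+5+3 = 24
SW4 - SW39 - SW13 - SW30 - SW16: 13+2+11+3 = 29
The minimum is 24 via SW4 - SW9 - SW30 - SW16.
So from SW4 the first move is to SW9.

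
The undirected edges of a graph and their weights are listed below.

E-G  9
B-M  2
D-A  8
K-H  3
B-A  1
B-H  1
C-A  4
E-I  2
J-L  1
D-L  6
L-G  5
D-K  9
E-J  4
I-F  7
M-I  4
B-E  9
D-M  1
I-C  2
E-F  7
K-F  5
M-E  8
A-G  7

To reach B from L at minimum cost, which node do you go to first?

D

Candidate routes:
L - G - A - B: 5+7+1 = 13
L - J - E - I - M - B: 1+4+2+4+2 = 13
L - D - M - B: 6+1+2 = 9
Cheapest is L - D - M - B at 9.
So from L the first move is to D.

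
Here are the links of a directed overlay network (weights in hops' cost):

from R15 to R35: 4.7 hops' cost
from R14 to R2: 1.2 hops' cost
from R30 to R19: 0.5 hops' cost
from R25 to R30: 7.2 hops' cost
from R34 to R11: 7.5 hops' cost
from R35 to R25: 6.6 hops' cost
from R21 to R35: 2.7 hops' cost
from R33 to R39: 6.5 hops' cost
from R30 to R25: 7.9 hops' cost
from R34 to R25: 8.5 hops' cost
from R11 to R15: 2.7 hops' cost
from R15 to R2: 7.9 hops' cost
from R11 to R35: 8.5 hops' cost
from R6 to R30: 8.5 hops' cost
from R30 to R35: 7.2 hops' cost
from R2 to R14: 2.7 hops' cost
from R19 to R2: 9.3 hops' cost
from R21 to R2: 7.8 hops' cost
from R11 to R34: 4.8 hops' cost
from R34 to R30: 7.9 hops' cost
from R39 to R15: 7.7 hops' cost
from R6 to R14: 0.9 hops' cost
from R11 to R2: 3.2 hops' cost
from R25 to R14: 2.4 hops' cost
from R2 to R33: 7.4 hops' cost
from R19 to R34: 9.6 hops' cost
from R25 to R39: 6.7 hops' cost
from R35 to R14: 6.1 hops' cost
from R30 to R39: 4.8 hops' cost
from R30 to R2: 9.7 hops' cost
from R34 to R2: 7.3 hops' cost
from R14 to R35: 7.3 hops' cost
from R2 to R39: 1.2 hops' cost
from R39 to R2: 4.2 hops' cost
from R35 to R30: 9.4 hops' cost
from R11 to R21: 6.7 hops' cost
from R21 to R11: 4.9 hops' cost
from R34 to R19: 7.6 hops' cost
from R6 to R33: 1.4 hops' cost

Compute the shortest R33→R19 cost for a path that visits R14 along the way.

30.6 hops' cost

Best R33 to R14: R33–R39–R2–R14 costing 13.4
Best R14 to R19: R14–R35–R30–R19 costing 17.2
Total via R14: 13.4 + 17.2 = 30.6 hops' cost.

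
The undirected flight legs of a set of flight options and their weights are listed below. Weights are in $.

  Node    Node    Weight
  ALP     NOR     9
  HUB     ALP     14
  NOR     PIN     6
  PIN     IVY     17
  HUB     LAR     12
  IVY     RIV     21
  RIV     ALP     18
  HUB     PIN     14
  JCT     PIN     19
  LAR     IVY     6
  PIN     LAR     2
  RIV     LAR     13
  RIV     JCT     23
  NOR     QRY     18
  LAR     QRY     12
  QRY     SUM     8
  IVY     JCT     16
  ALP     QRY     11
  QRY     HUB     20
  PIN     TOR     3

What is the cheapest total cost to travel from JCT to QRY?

Shortest distances from JCT:
JCT: 0
IVY: 16  (via JCT)
PIN: 19  (via JCT)
LAR: 21  (via PIN)
TOR: 22  (via PIN)
RIV: 23  (via JCT)
NOR: 25  (via PIN)
QRY: 33  (via LAR)
Shortest route: JCT–PIN–LAR–QRY = $33.

$33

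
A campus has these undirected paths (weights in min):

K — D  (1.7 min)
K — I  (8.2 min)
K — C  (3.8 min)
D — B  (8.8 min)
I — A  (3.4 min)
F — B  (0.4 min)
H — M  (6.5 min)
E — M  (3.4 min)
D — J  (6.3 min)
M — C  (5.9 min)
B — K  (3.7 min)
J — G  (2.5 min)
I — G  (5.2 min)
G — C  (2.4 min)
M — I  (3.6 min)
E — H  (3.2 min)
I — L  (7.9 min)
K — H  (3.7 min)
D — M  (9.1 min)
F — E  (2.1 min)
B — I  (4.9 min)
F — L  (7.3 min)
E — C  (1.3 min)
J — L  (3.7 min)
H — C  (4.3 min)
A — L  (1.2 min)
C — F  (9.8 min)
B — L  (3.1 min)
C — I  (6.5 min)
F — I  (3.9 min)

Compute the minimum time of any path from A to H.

Compare a few routes:
A - L - B - F - E - C - H: 1.2+3.1+0.4+2.1+1.3+4.3 = 12.4
A - L - B - K - H: 1.2+3.1+3.7+3.7 = 11.7
A - L - B - F - E - H: 1.2+3.1+0.4+2.1+3.2 = 10
A - I - F - E - H: 3.4+3.9+2.1+3.2 = 12.6
The minimum is 10 min via A - L - B - F - E - H.

10 min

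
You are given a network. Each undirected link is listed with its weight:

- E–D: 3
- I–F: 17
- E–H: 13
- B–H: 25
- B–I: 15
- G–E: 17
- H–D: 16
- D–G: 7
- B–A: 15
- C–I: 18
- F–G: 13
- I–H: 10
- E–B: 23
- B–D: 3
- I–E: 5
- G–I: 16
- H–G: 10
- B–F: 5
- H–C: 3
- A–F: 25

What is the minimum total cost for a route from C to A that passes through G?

Best C to G: C → H → G costing 13
Best G to A: G → D → B → A costing 25
Total via G: 13 + 25 = 38.

38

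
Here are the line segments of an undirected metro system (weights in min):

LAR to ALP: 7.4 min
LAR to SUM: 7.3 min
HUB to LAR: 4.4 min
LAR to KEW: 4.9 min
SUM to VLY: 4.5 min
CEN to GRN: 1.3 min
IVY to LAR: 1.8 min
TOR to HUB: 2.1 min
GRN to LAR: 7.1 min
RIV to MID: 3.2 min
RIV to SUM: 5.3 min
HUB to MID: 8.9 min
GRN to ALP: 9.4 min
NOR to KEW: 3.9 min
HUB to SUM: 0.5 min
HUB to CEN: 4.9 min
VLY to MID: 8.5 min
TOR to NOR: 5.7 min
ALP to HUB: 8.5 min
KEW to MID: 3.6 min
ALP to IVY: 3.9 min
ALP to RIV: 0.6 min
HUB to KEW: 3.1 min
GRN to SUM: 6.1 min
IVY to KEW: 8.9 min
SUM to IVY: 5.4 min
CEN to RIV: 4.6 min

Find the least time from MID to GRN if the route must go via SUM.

Shortest MID→SUM: MID → KEW → HUB → SUM = 7.2
Shortest SUM→GRN: SUM → GRN = 6.1
Total via SUM: 7.2 + 6.1 = 13.3 min.

13.3 min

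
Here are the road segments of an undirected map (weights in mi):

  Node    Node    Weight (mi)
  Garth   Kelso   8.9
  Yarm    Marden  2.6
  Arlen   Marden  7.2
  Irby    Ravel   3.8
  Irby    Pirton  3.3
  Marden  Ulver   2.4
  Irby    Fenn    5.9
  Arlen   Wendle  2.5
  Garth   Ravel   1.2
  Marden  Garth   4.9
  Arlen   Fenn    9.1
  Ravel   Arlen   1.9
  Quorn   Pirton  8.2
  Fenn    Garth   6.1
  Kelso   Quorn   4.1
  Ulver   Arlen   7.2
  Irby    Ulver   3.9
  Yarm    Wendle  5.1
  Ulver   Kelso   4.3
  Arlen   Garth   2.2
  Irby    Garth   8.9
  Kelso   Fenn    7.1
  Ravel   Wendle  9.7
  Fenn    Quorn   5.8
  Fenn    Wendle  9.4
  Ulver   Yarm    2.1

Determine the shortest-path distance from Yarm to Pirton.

Enumerating some paths:
Yarm–Marden–Ulver–Irby–Pirton: 2.6+2.4+3.9+3.3 = 12.2
Yarm–Ulver–Irby–Pirton: 2.1+3.9+3.3 = 9.3
Cheapest is Yarm–Ulver–Irby–Pirton at 9.3 mi.

9.3 mi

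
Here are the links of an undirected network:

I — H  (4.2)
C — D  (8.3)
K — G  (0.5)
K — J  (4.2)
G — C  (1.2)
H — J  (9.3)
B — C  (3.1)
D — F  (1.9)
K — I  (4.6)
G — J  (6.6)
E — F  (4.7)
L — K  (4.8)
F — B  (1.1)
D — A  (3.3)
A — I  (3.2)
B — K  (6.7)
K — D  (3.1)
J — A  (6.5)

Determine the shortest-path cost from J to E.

13.9

Candidate routes:
J → K → G → C → B → F → E: 4.2+0.5+1.2+3.1+1.1+4.7 = 14.8
J → K → B → F → E: 4.2+6.7+1.1+4.7 = 16.7
J → K → D → F → E: 4.2+3.1+1.9+4.7 = 13.9
J → A → D → F → E: 6.5+3.3+1.9+4.7 = 16.4
Cheapest is J → K → D → F → E at 13.9.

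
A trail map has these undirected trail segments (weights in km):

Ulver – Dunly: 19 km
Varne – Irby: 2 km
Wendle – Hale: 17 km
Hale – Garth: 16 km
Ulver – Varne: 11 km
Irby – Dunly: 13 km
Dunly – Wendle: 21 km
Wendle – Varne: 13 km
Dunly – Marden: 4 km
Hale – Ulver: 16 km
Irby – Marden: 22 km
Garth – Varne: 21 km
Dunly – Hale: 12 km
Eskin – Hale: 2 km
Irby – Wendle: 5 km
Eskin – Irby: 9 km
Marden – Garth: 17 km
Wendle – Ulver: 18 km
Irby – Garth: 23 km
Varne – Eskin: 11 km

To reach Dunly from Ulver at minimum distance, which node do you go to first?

Dunly

Candidate routes:
Ulver - Dunly: 19 = 19
Ulver - Varne - Irby - Dunly: 11+2+13 = 26
The minimum is 19 km via Ulver - Dunly.
So from Ulver the first move is to Dunly.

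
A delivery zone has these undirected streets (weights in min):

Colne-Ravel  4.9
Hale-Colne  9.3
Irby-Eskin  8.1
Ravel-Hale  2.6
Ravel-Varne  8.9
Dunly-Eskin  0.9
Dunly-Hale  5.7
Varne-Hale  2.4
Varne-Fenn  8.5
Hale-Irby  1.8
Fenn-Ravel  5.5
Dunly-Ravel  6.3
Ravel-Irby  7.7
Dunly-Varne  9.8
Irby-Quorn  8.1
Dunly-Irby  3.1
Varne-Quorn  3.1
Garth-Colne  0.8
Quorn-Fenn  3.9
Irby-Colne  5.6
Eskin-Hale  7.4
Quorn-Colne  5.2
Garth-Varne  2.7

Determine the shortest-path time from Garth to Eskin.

Enumerating some paths:
Garth → Varne → Hale → Dunly → Eskin: 2.7+2.4+5.7+0.9 = 11.7
Garth → Varne → Hale → Irby → Dunly → Eskin: 2.7+2.4+1.8+3.1+0.9 = 10.9
Garth → Colne → Irby → Dunly → Eskin: 0.8+5.6+3.1+0.9 = 10.4
The minimum is 10.4 min via Garth → Colne → Irby → Dunly → Eskin.

10.4 min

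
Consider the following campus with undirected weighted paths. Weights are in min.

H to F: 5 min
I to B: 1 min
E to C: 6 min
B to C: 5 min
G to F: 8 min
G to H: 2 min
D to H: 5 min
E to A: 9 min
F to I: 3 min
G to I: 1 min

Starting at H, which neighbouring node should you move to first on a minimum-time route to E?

Enumerating some paths:
H - G - F - I - B - C - E: 2+8+3+1+5+6 = 25
H - G - I - B - C - E: 2+1+1+5+6 = 15
H - F - I - B - C - E: 5+3+1+5+6 = 20
H - F - G - I - B - C - E: 5+8+1+1+5+6 = 26
The minimum is 15 min via H - G - I - B - C - E.
So from H the first move is to G.

G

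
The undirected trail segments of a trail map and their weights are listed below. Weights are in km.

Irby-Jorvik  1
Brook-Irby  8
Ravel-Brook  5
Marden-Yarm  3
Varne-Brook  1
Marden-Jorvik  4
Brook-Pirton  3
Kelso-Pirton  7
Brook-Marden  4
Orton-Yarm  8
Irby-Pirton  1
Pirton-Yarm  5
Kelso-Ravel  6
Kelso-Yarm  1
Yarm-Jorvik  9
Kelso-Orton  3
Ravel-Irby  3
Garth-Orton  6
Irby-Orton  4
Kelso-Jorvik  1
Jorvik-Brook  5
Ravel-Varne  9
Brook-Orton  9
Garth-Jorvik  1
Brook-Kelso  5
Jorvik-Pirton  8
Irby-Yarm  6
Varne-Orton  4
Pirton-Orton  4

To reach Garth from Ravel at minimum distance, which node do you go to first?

Irby

Compare a few routes:
Ravel–Brook–Jorvik–Garth: 5+5+1 = 11
Ravel–Kelso–Jorvik–Garth: 6+1+1 = 8
Ravel–Irby–Jorvik–Garth: 3+1+1 = 5
The minimum is 5 km via Ravel–Irby–Jorvik–Garth.
So from Ravel the first move is to Irby.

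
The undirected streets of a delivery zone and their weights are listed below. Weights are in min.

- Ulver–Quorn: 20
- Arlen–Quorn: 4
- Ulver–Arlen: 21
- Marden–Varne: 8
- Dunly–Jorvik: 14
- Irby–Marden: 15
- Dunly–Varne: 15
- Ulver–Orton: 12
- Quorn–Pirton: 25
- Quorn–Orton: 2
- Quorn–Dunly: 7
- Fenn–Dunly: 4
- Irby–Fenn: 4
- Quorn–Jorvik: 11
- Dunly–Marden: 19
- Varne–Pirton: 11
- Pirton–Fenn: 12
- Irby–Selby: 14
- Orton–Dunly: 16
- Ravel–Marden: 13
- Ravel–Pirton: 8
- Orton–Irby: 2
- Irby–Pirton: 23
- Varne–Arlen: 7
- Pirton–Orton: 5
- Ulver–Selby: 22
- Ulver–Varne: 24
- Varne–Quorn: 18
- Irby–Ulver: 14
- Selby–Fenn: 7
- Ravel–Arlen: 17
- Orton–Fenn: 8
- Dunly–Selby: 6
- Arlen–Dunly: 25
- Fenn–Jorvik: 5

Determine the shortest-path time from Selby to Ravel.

26 min

Candidate routes:
Selby–Fenn–Orton–Pirton–Ravel: 7+8+5+8 = 28
Selby–Dunly–Quorn–Orton–Pirton–Ravel: 6+7+2+5+8 = 28
Selby–Fenn–Irby–Orton–Pirton–Ravel: 7+4+2+5+8 = 26
Selby–Fenn–Pirton–Ravel: 7+12+8 = 27
The minimum is 26 min via Selby–Fenn–Irby–Orton–Pirton–Ravel.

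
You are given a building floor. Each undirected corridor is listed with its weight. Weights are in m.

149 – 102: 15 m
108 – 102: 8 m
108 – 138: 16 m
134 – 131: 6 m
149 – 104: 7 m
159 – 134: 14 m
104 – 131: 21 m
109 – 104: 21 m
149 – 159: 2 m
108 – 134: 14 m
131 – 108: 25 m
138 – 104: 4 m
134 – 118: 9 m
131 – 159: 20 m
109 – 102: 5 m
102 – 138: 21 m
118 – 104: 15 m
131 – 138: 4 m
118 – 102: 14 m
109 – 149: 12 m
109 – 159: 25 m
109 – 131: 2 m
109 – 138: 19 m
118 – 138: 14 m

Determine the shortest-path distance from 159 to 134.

14 m

Running Dijkstra from 159:
159: 0
149: 2  (via 159)
104: 9  (via 149)
138: 13  (via 104)
109: 14  (via 149)
134: 14  (via 159)
Shortest route: 159–134 = 14 m.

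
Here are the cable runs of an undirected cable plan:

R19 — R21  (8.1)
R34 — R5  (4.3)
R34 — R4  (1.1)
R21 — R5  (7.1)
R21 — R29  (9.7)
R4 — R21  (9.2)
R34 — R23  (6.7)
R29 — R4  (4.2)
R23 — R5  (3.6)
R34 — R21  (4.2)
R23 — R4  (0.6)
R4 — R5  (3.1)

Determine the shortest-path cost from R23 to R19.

14

Running Dijkstra from R23:
R23: 0
R4: 0.6  (via R23)
R34: 1.7  (via R4)
R5: 3.6  (via R23)
R29: 4.8  (via R4)
R21: 5.9  (via R34)
R19: 14  (via R21)
Shortest route: R23 → R4 → R34 → R21 → R19 = 14.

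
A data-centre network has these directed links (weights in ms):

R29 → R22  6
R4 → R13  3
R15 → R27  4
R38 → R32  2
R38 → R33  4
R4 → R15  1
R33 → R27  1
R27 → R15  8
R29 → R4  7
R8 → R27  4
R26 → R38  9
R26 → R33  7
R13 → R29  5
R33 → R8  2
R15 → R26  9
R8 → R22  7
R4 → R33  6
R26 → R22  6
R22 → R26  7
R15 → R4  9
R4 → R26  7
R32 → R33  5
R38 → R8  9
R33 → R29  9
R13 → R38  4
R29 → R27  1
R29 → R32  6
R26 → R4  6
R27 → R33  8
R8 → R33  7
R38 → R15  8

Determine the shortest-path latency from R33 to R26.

16 ms

Enumerating some paths:
R33 - R27 - R15 - R26: 1+8+9 = 18
R33 - R8 - R22 - R26: 2+7+7 = 16
Cheapest is R33 - R8 - R22 - R26 at 16 ms.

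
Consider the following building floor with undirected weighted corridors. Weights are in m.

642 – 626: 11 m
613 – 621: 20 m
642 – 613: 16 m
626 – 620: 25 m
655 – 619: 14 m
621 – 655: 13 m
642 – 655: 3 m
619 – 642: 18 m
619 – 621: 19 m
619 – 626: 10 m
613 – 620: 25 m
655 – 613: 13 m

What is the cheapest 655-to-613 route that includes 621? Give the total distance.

Best 655 to 621: 655 → 621 costing 13
Best 621 to 613: 621 → 613 costing 20
Total via 621: 13 + 20 = 33 m.

33 m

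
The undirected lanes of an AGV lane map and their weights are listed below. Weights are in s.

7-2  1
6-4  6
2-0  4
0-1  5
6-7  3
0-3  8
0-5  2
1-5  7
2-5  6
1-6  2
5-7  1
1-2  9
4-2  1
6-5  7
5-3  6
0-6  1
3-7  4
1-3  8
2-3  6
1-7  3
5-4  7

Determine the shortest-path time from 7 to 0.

Candidate routes:
7 → 1 → 6 → 0: 3+2+1 = 6
7 → 6 → 0: 3+1 = 4
7 → 2 → 0: 1+4 = 5
7 → 5 → 0: 1+2 = 3
Cheapest is 7 → 5 → 0 at 3 s.

3 s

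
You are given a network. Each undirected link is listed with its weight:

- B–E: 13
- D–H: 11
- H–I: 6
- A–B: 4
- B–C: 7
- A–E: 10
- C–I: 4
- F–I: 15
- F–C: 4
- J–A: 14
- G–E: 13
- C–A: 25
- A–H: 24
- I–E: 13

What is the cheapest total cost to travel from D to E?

30

Settle nodes by increasing distance from D:
D: 0
H: 11  (via D)
I: 17  (via H)
C: 21  (via I)
F: 25  (via C)
B: 28  (via C)
E: 30  (via I)
Shortest route: D → H → I → E = 30.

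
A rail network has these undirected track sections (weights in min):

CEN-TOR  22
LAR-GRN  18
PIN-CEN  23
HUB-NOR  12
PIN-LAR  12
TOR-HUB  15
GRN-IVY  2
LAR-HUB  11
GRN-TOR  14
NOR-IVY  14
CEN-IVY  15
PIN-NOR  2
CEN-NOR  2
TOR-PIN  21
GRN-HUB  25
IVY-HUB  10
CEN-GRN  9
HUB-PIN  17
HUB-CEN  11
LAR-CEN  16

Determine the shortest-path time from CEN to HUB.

11 min

Enumerating some paths:
CEN–HUB: 11 = 11
CEN–NOR–HUB: 2+12 = 14
The minimum is 11 min via CEN–HUB.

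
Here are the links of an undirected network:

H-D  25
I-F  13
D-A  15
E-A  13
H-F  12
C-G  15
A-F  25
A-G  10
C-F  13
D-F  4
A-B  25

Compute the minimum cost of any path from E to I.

45

Candidate routes:
E - A - F - I: 13+25+13 = 51
E - A - D - F - I: 13+15+4+13 = 45
E - A - G - C - F - I: 13+10+15+13+13 = 64
Cheapest is E - A - D - F - I at 45.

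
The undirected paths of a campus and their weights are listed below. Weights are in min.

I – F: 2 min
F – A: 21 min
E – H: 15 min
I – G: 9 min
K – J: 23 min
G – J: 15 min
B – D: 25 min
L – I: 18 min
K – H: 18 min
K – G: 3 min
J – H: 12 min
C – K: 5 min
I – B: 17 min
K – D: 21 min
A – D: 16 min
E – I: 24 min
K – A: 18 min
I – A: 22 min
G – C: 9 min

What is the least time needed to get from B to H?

Candidate routes:
B → I → G → J → H: 17+9+15+12 = 53
B → I → E → H: 17+24+15 = 56
B → I → G → K → H: 17+9+3+18 = 47
The minimum is 47 min via B → I → G → K → H.

47 min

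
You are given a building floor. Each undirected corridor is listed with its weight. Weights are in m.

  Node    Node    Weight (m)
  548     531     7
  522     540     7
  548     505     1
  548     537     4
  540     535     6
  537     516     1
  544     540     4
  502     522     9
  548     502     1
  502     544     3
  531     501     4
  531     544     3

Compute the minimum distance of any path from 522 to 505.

11 m

Candidate routes:
522–502–548–505: 9+1+1 = 11
522–540–544–502–548–505: 7+4+3+1+1 = 16
522–540–544–531–548–505: 7+4+3+7+1 = 22
Cheapest is 522–502–548–505 at 11 m.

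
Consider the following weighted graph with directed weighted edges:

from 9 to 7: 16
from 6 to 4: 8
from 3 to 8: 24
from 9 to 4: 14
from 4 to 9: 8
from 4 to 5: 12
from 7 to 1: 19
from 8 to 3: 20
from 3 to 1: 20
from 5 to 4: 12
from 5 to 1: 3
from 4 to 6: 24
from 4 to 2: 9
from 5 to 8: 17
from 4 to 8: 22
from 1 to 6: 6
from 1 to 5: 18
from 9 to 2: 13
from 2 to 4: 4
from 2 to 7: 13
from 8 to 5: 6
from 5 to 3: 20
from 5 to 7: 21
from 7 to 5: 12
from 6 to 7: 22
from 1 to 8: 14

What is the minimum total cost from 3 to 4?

34

Shortest distances from 3:
3: 0
1: 20  (via 3)
8: 24  (via 3)
6: 26  (via 1)
5: 30  (via 8)
4: 34  (via 6)
Shortest route: 3 → 1 → 6 → 4 = 34.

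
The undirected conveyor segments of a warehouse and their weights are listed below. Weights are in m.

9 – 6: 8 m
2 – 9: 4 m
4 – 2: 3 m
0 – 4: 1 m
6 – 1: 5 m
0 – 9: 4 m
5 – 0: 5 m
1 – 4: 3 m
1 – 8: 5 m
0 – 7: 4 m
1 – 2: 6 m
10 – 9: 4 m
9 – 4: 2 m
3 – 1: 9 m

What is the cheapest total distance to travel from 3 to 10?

Compare a few routes:
3–1–4–2–9–10: 9+3+3+4+4 = 23
3–1–4–9–10: 9+3+2+4 = 18
3–1–2–9–10: 9+6+4+4 = 23
3–1–4–0–9–10: 9+3+1+4+4 = 21
The minimum is 18 m via 3–1–4–9–10.

18 m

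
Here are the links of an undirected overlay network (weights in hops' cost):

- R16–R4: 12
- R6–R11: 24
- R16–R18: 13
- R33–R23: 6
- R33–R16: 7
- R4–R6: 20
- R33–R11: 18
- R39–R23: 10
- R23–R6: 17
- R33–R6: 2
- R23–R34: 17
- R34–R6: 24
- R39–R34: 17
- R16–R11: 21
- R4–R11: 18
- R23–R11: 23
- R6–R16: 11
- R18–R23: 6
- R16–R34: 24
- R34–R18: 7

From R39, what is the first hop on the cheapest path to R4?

R23

Candidate routes:
R39 - R23 - R33 - R6 - R4: 10+6+2+20 = 38
R39 - R23 - R33 - R16 - R4: 10+6+7+12 = 35
Cheapest is R39 - R23 - R33 - R16 - R4 at 35 hops' cost.
So from R39 the first move is to R23.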